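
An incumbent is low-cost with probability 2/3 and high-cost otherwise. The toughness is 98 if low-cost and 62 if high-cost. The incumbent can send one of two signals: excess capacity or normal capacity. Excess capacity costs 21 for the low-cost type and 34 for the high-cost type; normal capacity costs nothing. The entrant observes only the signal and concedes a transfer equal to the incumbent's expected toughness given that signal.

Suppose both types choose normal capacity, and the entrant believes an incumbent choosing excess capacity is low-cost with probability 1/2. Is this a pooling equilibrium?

Yes

At the pooled signal (normal capacity) the entrant holds the prior 2/3 and pays 2/3·98 + 1/3·62 = 86. Off-path (excess capacity) belief 1/2 gives 1/2·98 + 1/2·62 = 80.
Low-cost: normal capacity gives 86 − 0 = 86; excess capacity gives 80 − 21 = 59. Stays. ✓
High-cost: normal capacity gives 86 − 0 = 86; excess capacity gives 80 − 34 = 46. Stays. ✓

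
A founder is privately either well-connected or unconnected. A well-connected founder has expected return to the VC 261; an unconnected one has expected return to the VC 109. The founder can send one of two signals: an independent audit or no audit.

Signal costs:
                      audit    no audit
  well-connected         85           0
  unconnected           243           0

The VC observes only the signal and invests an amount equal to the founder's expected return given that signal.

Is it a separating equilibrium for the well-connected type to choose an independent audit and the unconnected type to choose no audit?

Yes

Under separation the VC infers type exactly: audit → well-connected (pays 261), no audit → unconnected (pays 109).
Well-connected: audit gives 261 − 85 = 176; no audit gives 109 − 0 = 109. No deviation. ✓
Unconnected: no audit gives 109 − 0 = 109; audit gives 261 − 243 = 18. No deviation. ✓
Both incentive constraints hold.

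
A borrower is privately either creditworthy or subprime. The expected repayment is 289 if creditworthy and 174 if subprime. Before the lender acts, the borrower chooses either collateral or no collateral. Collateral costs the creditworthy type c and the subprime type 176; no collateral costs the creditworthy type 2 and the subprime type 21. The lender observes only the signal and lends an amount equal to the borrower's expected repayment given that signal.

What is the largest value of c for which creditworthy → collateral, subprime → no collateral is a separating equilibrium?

Under separation: collateral → creditworthy (pays 289); no collateral → subprime (pays 174).
Subprime: 174 − 21 = 153 ≥ 289 − 176 = 113. Holds regardless of c. ✓
Creditworthy: 289 − c ≥ 174 − 2, so c ≤ 289 − 172 = 117.

117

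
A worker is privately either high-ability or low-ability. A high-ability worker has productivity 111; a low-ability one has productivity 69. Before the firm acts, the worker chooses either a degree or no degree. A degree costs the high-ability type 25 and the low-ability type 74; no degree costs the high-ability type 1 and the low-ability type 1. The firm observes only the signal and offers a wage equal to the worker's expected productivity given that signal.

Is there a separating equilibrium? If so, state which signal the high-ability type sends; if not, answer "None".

Try high-ability → degree, low-ability → no degree:
  If types separate, degree earns payment 111 and no degree earns 69.
  High-ability: degree gives 111 − 25 = 86; no degree gives 69 − 1 = 68. No deviation. ✓
  Low-ability: no degree gives 69 − 1 = 68; degree gives 111 − 74 = 37. No deviation. ✓
Both hold — the high-ability type sends degree.

degree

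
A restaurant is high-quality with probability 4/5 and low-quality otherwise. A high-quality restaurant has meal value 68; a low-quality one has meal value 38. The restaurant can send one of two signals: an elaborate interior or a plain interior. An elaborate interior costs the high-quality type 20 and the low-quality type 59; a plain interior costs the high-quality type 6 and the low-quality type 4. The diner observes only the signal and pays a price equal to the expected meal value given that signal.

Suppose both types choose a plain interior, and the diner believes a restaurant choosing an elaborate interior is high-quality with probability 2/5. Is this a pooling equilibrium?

Yes

On the equilibrium path (plain interior) the diner holds the prior 4/5 and pays 4/5·68 + 1/5·38 = 62. Off-path (elaborate interior) belief 2/5 gives 2/5·68 + 3/5·38 = 50.
High-quality: plain interior gives 62 − 6 = 56; elaborate interior gives 50 − 20 = 30. Stays. ✓
Low-quality: plain interior gives 62 − 4 = 58; elaborate interior gives 50 − 59 = -9. Stays. ✓
Beliefs are Bayes-consistent on-path and both types best-respond.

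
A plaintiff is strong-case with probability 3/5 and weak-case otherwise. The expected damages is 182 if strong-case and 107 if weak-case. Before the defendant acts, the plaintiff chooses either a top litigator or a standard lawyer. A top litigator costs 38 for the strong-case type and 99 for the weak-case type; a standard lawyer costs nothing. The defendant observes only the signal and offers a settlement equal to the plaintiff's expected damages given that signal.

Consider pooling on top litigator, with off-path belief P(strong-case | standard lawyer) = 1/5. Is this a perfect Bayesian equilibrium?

At the pooled signal (top litigator) the defendant holds the prior 3/5 and pays 3/5·182 + 2/5·107 = 152. Off-path (standard lawyer) belief 1/5 gives 1/5·182 + 4/5·107 = 122.
Strong-case: top litigator gives 152 − 38 = 114; standard lawyer gives 122 − 0 = 122. Deviates. ✗
Weak-case: top litigator gives 152 − 99 = 53; standard lawyer gives 122 − 0 = 122. Deviates. ✗

No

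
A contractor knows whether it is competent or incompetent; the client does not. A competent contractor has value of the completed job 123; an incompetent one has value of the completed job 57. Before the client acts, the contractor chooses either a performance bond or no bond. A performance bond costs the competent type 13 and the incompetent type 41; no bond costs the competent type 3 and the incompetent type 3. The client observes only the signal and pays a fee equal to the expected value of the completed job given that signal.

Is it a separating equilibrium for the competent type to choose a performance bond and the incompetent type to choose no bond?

No

If types separate, bond earns payment 123 and no bond earns 57.
Competent: bond gives 123 − 13 = 110; no bond gives 57 − 3 = 54. No deviation. ✓
Incompetent: no bond gives 57 − 3 = 54; bond gives 123 − 41 = 82. Would deviate. ✗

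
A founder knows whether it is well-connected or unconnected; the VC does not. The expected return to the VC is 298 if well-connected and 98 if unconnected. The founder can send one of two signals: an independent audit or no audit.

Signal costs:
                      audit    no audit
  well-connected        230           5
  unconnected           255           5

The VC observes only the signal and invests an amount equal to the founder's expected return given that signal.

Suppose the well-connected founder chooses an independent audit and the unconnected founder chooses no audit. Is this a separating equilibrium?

If types separate, audit earns payment 298 and no audit earns 98.
Well-connected: audit gives 298 − 230 = 68; no audit gives 98 − 5 = 93. Would deviate. ✗
Unconnected: no audit gives 98 − 5 = 93; audit gives 298 − 255 = 43. No deviation. ✓

No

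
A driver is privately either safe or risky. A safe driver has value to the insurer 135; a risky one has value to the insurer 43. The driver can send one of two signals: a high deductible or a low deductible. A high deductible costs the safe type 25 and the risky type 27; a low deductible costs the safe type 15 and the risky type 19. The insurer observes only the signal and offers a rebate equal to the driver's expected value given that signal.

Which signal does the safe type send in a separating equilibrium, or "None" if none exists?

None

Try safe → high deductible, risky → low deductible:
  If types separate, high deductible earns payment 135 and low deductible earns 43.
  Safe: high deductible gives 135 − 25 = 110; low deductible gives 43 − 15 = 28. No deviation. ✓
  Risky: low deductible gives 43 − 19 = 24; high deductible gives 135 − 27 = 108. Would deviate. ✗
Try safe → low deductible, risky → high deductible:
  If types separate, low deductible earns payment 135 and high deductible earns 43.
  Safe: low deductible gives 135 − 15 = 120; high deductible gives 43 − 25 = 18. No deviation. ✓
  Risky: high deductible gives 43 − 27 = 16; low deductible gives 135 − 19 = 116. Would deviate. ✗
Neither assignment is incentive-compatible.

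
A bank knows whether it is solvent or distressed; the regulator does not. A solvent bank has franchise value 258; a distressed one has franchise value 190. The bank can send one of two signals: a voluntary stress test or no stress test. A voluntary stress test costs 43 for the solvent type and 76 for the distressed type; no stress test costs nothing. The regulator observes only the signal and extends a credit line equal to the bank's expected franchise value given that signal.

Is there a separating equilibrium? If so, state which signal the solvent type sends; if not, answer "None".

Try solvent → stress test, distressed → no stress test:
  If types separate, stress test earns payment 258 and no stress test earns 190.
  Solvent: stress test gives 258 − 43 = 215; no stress test gives 190 − 0 = 190. No deviation. ✓
  Distressed: no stress test gives 190 − 0 = 190; stress test gives 258 − 76 = 182. No deviation. ✓
Both hold — the solvent type sends stress test.

stress test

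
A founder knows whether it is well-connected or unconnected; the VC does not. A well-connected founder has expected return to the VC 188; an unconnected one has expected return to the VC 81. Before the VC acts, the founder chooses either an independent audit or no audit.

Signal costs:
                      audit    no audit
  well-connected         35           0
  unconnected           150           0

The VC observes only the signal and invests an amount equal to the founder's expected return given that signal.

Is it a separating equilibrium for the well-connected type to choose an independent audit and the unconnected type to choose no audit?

If types separate, audit earns payment 188 and no audit earns 81.
Well-connected: audit gives 188 − 35 = 153; no audit gives 81 − 0 = 81. No deviation. ✓
Unconnected: no audit gives 81 − 0 = 81; audit gives 188 − 150 = 38. No deviation. ✓
Neither type gains from mimicking the other.

Yes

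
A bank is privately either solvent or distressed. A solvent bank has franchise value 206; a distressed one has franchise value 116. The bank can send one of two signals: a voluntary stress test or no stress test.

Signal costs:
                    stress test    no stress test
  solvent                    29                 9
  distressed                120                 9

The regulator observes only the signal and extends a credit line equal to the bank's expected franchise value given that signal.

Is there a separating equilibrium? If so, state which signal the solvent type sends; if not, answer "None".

Try solvent → stress test, distressed → no stress test:
  If types separate, stress test earns payment 206 and no stress test earns 116.
  Solvent: stress test gives 206 − 29 = 177; no stress test gives 116 − 9 = 107. No deviation. ✓
  Distressed: no stress test gives 116 − 9 = 107; stress test gives 206 − 120 = 86. No deviation. ✓
Both hold — the solvent type sends stress test.

stress test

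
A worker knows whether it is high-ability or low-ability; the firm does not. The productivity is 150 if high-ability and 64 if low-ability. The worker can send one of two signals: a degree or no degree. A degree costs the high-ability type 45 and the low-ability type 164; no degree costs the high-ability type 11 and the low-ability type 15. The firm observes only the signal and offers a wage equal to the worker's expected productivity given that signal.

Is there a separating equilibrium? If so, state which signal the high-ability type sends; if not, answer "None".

degree

Try high-ability → degree, low-ability → no degree:
  Under separation the firm infers type exactly: degree → high-ability (pays 150), no degree → low-ability (pays 64).
  High-ability: degree gives 150 − 45 = 105; no degree gives 64 − 11 = 53. No deviation. ✓
  Low-ability: no degree gives 64 − 15 = 49; degree gives 150 − 164 = -14. No deviation. ✓
Both hold — the high-ability type sends degree.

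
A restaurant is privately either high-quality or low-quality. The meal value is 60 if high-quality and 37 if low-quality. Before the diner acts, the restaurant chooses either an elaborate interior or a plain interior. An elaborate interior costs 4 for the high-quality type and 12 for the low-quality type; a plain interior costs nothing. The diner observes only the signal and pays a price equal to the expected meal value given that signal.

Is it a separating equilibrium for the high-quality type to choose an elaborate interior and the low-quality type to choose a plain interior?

No

If types separate, elaborate interior earns payment 60 and plain interior earns 37.
High-quality: elaborate interior gives 60 − 4 = 56; plain interior gives 37 − 0 = 37. No deviation. ✓
Low-quality: plain interior gives 37 − 0 = 37; elaborate interior gives 60 − 12 = 48. Would deviate. ✗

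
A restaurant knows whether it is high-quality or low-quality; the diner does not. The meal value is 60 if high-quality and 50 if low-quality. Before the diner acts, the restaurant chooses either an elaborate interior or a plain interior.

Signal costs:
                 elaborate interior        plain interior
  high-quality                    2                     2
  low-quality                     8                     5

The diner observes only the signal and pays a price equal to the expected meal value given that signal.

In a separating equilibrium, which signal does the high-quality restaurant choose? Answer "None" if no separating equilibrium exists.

Try high-quality → elaborate interior, low-quality → plain interior:
  Under separation the diner infers type exactly: elaborate interior → high-quality (pays 60), plain interior → low-quality (pays 50).
  High-quality: elaborate interior gives 60 − 2 = 58; plain interior gives 50 − 2 = 48. No deviation. ✓
  Low-quality: plain interior gives 50 − 5 = 45; elaborate interior gives 60 − 8 = 52. Would deviate. ✗
Try high-quality → plain interior, low-quality → elaborate interior:
  Under separation the diner infers type exactly: plain interior → high-quality (pays 60), elaborate interior → low-quality (pays 50).
  High-quality: plain interior gives 60 − 2 = 58; elaborate interior gives 50 − 2 = 48. No deviation. ✓
  Low-quality: elaborate interior gives 50 − 8 = 42; plain interior gives 60 − 5 = 55. Would deviate. ✗
Neither assignment is incentive-compatible.

None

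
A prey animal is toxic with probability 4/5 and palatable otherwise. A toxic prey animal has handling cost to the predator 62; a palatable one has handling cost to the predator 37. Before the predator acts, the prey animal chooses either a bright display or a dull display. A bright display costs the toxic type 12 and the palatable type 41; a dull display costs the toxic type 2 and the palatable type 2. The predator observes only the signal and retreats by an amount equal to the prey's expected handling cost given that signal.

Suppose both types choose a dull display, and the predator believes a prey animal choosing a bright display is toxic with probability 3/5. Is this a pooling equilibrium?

On the equilibrium path (dull display) the predator holds the prior 4/5 and pays 4/5·62 + 1/5·37 = 57. Off-path (bright display) belief 3/5 gives 3/5·62 + 2/5·37 = 52.
Toxic: dull display gives 57 − 2 = 55; bright display gives 52 − 12 = 40. Stays. ✓
Palatable: dull display gives 57 − 2 = 55; bright display gives 52 − 41 = 11. Stays. ✓
Beliefs are Bayes-consistent on-path and both types best-respond.

Yes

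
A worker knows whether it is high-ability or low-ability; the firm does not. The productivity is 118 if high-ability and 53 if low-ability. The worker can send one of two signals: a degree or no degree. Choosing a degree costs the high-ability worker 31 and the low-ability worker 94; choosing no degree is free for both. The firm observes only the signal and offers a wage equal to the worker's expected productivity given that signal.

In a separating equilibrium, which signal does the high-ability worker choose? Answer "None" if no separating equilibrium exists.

Try high-ability → degree, low-ability → no degree:
  If types separate, degree earns payment 118 and no degree earns 53.
  High-ability: degree gives 118 − 31 = 87; no degree gives 53 − 0 = 53. No deviation. ✓
  Low-ability: no degree gives 53 − 0 = 53; degree gives 118 − 94 = 24. No deviation. ✓
Both hold — the high-ability type sends degree.

degree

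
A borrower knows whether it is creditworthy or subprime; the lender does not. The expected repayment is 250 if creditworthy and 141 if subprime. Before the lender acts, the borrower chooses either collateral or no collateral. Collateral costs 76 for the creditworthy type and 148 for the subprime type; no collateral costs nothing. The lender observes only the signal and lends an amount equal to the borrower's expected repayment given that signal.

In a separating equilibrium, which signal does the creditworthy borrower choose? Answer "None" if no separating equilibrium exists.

collateral

Try creditworthy → collateral, subprime → no collateral:
  Under separation the lender infers type exactly: collateral → creditworthy (pays 250), no collateral → subprime (pays 141).
  Creditworthy: collateral gives 250 − 76 = 174; no collateral gives 141 − 0 = 141. No deviation. ✓
  Subprime: no collateral gives 141 − 0 = 141; collateral gives 250 − 148 = 102. No deviation. ✓
Both hold — the creditworthy type sends collateral.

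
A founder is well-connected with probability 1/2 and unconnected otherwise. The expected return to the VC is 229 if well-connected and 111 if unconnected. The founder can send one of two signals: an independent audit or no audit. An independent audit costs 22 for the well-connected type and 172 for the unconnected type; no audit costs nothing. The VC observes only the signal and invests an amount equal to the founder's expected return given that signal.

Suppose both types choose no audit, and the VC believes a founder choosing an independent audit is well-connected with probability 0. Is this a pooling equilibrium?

At the pooled signal (no audit) the VC holds the prior 1/2 and pays 1/2·229 + 1/2·111 = 170. Off-path (audit) belief 0 gives 0·229 + 1·111 = 111.
Well-connected: no audit gives 170 − 0 = 170; audit gives 111 − 22 = 89. Stays. ✓
Unconnected: no audit gives 170 − 0 = 170; audit gives 111 − 172 = -61. Stays. ✓

Yes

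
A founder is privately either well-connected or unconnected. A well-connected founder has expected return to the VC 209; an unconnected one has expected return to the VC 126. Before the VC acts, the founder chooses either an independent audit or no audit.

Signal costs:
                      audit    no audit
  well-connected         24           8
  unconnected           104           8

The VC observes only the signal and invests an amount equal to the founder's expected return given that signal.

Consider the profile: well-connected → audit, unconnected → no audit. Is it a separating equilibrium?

If types separate, audit earns payment 209 and no audit earns 126.
Well-connected: audit gives 209 − 24 = 185; no audit gives 126 − 8 = 118. No deviation. ✓
Unconnected: no audit gives 126 − 8 = 118; audit gives 209 − 104 = 105. No deviation. ✓
Neither type gains from mimicking the other.

Yes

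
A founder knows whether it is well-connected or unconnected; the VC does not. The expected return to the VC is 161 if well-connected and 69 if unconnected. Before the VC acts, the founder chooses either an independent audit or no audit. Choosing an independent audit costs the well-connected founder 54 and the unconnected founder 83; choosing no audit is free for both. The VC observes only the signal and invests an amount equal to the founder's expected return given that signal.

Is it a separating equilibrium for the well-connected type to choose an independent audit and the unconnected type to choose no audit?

If types separate, audit earns payment 161 and no audit earns 69.
Well-connected: audit gives 161 − 54 = 107; no audit gives 69 − 0 = 69. No deviation. ✓
Unconnected: no audit gives 69 − 0 = 69; audit gives 161 − 83 = 78. Would deviate. ✗

No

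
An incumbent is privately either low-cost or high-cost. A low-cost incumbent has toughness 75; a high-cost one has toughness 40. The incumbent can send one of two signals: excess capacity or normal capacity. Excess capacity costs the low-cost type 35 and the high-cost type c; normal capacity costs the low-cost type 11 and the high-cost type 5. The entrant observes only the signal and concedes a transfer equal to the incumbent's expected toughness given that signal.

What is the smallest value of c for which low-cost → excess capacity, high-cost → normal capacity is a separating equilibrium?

40

Under separation: excess capacity → low-cost (pays 75); normal capacity → high-cost (pays 40).
Low-cost: 75 − 35 = 40 ≥ 40 − 11 = 29. Holds regardless of c. ✓
High-cost: 40 − 5 ≥ 75 − c, so c ≥ 75 − 35 = 40.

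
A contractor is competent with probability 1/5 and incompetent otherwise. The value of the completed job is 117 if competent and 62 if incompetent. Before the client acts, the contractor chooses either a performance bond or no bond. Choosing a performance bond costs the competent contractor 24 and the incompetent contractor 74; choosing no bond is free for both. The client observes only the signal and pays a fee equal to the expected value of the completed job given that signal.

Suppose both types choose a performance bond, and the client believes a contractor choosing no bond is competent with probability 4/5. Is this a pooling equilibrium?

On the equilibrium path (bond) the client holds the prior 1/5 and pays 1/5·117 + 4/5·62 = 73. Off-path (no bond) belief 4/5 gives 4/5·117 + 1/5·62 = 106.
Competent: bond gives 73 − 24 = 49; no bond gives 106 − 0 = 106. Deviates. ✗
Incompetent: bond gives 73 − 74 = -1; no bond gives 106 − 0 = 106. Deviates. ✗

No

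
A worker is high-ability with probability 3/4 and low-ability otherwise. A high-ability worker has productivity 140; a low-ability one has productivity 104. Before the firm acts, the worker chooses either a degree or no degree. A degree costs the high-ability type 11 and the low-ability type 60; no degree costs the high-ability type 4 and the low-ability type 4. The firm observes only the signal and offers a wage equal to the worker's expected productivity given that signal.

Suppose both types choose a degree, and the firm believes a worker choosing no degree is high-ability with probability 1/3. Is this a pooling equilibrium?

No

On the equilibrium path (degree) the firm holds the prior 3/4 and pays 3/4·140 + 1/4·104 = 131. Off-path (no degree) belief 1/3 gives 1/3·140 + 2/3·104 = 116.
High-ability: degree gives 131 − 11 = 120; no degree gives 116 − 4 = 112. Stays. ✓
Low-ability: degree gives 131 − 60 = 71; no degree gives 116 − 4 = 112. Deviates. ✗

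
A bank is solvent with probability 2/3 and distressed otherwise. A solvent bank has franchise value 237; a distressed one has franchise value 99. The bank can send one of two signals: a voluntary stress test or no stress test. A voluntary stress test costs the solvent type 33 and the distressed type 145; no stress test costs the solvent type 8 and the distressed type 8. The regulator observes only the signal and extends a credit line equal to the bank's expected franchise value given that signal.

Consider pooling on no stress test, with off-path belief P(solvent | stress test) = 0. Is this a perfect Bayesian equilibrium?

Yes

At the pooled signal (no stress test) the regulator holds the prior 2/3 and pays 2/3·237 + 1/3·99 = 191. Off-path (stress test) belief 0 gives 0·237 + 1·99 = 99.
Solvent: no stress test gives 191 − 8 = 183; stress test gives 99 − 33 = 66. Stays. ✓
Distressed: no stress test gives 191 − 8 = 183; stress test gives 99 − 145 = -46. Stays. ✓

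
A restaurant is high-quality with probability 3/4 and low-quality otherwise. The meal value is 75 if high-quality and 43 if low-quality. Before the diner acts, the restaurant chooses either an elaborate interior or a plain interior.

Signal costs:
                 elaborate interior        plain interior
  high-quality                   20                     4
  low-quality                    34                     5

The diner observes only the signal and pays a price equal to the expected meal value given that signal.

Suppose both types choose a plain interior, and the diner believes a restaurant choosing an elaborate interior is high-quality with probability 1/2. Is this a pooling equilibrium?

Yes

On the equilibrium path (plain interior) the diner holds the prior 3/4 and pays 3/4·75 + 1/4·43 = 67. Off-path (elaborate interior) belief 1/2 gives 1/2·75 + 1/2·43 = 59.
High-quality: plain interior gives 67 − 4 = 63; elaborate interior gives 59 − 20 = 39. Stays. ✓
Low-quality: plain interior gives 67 − 5 = 62; elaborate interior gives 59 − 34 = 25. Stays. ✓
Beliefs are Bayes-consistent on-path and both types best-respond.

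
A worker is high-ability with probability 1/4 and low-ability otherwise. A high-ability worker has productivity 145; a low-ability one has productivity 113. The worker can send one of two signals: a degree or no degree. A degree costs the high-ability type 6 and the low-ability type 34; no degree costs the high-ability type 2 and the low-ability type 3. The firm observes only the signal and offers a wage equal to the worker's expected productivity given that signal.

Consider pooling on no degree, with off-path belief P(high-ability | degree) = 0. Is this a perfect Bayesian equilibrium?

Yes

At the pooled signal (no degree) the firm holds the prior 1/4 and pays 1/4·145 + 3/4·113 = 121. Off-path (degree) belief 0 gives 0·145 + 1·113 = 113.
High-ability: no degree gives 121 − 2 = 119; degree gives 113 − 6 = 107. Stays. ✓
Low-ability: no degree gives 121 − 3 = 118; degree gives 113 − 34 = 79. Stays. ✓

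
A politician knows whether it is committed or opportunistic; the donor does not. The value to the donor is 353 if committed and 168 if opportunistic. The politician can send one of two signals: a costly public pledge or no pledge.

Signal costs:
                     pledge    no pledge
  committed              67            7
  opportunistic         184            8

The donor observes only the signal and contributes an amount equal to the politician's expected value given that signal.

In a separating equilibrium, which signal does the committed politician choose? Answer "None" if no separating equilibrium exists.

None

Try committed → pledge, opportunistic → no pledge:
  If types separate, pledge earns payment 353 and no pledge earns 168.
  Committed: pledge gives 353 − 67 = 286; no pledge gives 168 − 7 = 161. No deviation. ✓
  Opportunistic: no pledge gives 168 − 8 = 160; pledge gives 353 − 184 = 169. Would deviate. ✗
Try committed → no pledge, opportunistic → pledge:
  If types separate, no pledge earns payment 353 and pledge earns 168.
  Committed: no pledge gives 353 − 7 = 346; pledge gives 168 − 67 = 101. No deviation. ✓
  Opportunistic: pledge gives 168 − 184 = -16; no pledge gives 353 − 8 = 345. Would deviate. ✗
Neither assignment is incentive-compatible.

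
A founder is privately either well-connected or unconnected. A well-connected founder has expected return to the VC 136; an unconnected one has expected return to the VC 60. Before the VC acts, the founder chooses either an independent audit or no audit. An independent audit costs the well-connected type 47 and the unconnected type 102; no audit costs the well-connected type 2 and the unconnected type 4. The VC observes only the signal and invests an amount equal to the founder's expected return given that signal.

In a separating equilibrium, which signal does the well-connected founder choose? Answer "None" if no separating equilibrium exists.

Try well-connected → audit, unconnected → no audit:
  Under separation the VC infers type exactly: audit → well-connected (pays 136), no audit → unconnected (pays 60).
  Well-connected: audit gives 136 − 47 = 89; no audit gives 60 − 2 = 58. No deviation. ✓
  Unconnected: no audit gives 60 − 4 = 56; audit gives 136 − 102 = 34. No deviation. ✓
Both hold — the well-connected type sends audit.

audit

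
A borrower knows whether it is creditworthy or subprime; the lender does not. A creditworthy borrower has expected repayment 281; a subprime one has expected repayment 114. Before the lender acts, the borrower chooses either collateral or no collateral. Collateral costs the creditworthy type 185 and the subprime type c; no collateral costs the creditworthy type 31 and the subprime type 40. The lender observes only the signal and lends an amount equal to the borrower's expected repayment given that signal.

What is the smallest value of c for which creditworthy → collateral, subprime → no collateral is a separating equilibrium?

Under separation: collateral → creditworthy (pays 281); no collateral → subprime (pays 114).
Creditworthy: 281 − 185 = 96 ≥ 114 − 31 = 83. Holds regardless of c. ✓
Subprime: 114 − 40 ≥ 281 − c, so c ≥ 281 − 74 = 207.

207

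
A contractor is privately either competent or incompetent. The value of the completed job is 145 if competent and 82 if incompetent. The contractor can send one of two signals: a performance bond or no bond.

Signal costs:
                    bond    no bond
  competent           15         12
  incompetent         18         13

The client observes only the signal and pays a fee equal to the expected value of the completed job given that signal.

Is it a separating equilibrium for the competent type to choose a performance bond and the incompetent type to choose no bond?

No

Under separation the client infers type exactly: bond → competent (pays 145), no bond → incompetent (pays 82).
Competent: bond gives 145 − 15 = 130; no bond gives 82 − 12 = 70. No deviation. ✓
Incompetent: no bond gives 82 − 13 = 69; bond gives 145 − 18 = 127. Would deviate. ✗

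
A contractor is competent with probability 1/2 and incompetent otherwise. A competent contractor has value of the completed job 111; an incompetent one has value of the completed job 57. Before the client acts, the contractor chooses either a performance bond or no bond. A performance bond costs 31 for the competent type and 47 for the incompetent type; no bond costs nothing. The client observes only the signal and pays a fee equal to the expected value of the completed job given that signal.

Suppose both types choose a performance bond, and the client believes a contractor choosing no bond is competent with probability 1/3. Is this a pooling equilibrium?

No

On the equilibrium path (bond) the client holds the prior 1/2 and pays 1/2·111 + 1/2·57 = 84. Off-path (no bond) belief 1/3 gives 1/3·111 + 2/3·57 = 75.
Competent: bond gives 84 − 31 = 53; no bond gives 75 − 0 = 75. Deviates. ✗
Incompetent: bond gives 84 − 47 = 37; no bond gives 75 − 0 = 75. Deviates. ✗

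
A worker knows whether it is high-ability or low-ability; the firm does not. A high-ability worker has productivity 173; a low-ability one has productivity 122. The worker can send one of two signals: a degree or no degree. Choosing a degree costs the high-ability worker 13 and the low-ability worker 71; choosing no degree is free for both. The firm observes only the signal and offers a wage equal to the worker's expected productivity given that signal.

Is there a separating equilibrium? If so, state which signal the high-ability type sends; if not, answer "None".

Try high-ability → degree, low-ability → no degree:
  Under separation the firm infers type exactly: degree → high-ability (pays 173), no degree → low-ability (pays 122).
  High-ability: degree gives 173 − 13 = 160; no degree gives 122 − 0 = 122. No deviation. ✓
  Low-ability: no degree gives 122 − 0 = 122; degree gives 173 − 71 = 102. No deviation. ✓
Both hold — the high-ability type sends degree.

degree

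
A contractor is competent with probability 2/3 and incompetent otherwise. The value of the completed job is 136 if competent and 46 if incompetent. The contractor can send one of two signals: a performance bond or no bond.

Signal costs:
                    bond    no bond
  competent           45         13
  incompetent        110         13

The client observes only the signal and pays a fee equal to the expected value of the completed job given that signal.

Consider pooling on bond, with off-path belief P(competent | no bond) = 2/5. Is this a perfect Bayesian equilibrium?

No

At the pooled signal (bond) the client holds the prior 2/3 and pays 2/3·136 + 1/3·46 = 106. Off-path (no bond) belief 2/5 gives 2/5·136 + 3/5·46 = 82.
Competent: bond gives 106 − 45 = 61; no bond gives 82 − 13 = 69. Deviates. ✗
Incompetent: bond gives 106 − 110 = -4; no bond gives 82 − 13 = 69. Deviates. ✗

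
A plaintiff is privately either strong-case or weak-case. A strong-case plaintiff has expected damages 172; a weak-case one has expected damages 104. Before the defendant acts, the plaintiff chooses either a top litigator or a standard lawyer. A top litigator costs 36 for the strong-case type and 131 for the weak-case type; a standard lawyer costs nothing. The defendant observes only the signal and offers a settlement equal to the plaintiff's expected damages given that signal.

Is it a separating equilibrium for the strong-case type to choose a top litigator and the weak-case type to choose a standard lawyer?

Yes

If types separate, top litigator earns payment 172 and standard lawyer earns 104.
Strong-case: top litigator gives 172 − 36 = 136; standard lawyer gives 104 − 0 = 104. No deviation. ✓
Weak-case: standard lawyer gives 104 − 0 = 104; top litigator gives 172 − 131 = 41. No deviation. ✓
Both incentive constraints hold.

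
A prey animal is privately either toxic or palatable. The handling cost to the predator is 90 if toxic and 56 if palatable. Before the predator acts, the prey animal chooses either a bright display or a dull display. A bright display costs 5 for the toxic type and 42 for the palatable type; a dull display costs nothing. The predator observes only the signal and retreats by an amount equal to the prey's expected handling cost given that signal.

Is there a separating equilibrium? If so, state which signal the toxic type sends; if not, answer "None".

Try toxic → bright display, palatable → dull display:
  If types separate, bright display earns payment 90 and dull display earns 56.
  Toxic: bright display gives 90 − 5 = 85; dull display gives 56 − 0 = 56. No deviation. ✓
  Palatable: dull display gives 56 − 0 = 56; bright display gives 90 − 42 = 48. No deviation. ✓
Both hold — the toxic type sends bright display.

bright display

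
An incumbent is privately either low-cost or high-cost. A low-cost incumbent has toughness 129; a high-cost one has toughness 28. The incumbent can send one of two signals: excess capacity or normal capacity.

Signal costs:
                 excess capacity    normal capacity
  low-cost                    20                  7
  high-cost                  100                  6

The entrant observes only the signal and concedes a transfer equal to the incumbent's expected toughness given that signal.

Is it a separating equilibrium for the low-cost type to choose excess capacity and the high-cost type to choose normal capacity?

If types separate, excess capacity earns payment 129 and normal capacity earns 28.
Low-cost: excess capacity gives 129 − 20 = 109; normal capacity gives 28 − 7 = 21. No deviation. ✓
High-cost: normal capacity gives 28 − 6 = 22; excess capacity gives 129 − 100 = 29. Would deviate. ✗

No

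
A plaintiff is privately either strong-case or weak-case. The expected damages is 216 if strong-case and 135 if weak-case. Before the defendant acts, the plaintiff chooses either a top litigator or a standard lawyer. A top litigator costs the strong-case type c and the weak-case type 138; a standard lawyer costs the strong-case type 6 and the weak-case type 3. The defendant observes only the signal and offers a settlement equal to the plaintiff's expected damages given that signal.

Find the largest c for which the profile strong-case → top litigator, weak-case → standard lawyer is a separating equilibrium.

Under separation: top litigator → strong-case (pays 216); standard lawyer → weak-case (pays 135).
Weak-case: 135 − 3 = 132 ≥ 216 − 138 = 78. Holds regardless of c. ✓
Strong-case: 216 − c ≥ 135 − 6, so c ≤ 216 − 129 = 87.

87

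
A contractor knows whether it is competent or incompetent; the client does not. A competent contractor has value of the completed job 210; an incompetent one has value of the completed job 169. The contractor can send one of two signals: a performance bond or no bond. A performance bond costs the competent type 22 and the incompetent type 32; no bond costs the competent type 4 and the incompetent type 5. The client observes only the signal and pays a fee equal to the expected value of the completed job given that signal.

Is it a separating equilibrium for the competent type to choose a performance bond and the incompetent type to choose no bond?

No

If types separate, bond earns payment 210 and no bond earns 169.
Competent: bond gives 210 − 22 = 188; no bond gives 169 − 4 = 165. No deviation. ✓
Incompetent: no bond gives 169 − 5 = 164; bond gives 210 − 32 = 178. Would deviate. ✗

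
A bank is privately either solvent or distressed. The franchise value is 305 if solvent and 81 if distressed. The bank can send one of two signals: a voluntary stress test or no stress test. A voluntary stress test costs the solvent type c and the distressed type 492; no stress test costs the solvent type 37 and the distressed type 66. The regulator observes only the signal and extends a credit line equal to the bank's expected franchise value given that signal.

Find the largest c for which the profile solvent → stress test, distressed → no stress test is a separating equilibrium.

261

Under separation: stress test → solvent (pays 305); no stress test → distressed (pays 81).
Distressed: 81 − 66 = 15 ≥ 305 − 492 = -187. Holds regardless of c. ✓
Solvent: 305 − c ≥ 81 − 37, so c ≤ 305 − 44 = 261.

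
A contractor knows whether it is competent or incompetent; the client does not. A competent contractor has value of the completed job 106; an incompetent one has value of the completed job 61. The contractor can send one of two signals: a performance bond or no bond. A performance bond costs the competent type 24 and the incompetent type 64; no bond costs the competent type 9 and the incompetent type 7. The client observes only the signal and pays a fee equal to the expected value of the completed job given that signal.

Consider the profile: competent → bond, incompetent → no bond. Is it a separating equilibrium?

Yes

Under separation the client infers type exactly: bond → competent (pays 106), no bond → incompetent (pays 61).
Competent: bond gives 106 − 24 = 82; no bond gives 61 − 9 = 52. No deviation. ✓
Incompetent: no bond gives 61 − 7 = 54; bond gives 106 − 64 = 42. No deviation. ✓
Both incentive constraints hold.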